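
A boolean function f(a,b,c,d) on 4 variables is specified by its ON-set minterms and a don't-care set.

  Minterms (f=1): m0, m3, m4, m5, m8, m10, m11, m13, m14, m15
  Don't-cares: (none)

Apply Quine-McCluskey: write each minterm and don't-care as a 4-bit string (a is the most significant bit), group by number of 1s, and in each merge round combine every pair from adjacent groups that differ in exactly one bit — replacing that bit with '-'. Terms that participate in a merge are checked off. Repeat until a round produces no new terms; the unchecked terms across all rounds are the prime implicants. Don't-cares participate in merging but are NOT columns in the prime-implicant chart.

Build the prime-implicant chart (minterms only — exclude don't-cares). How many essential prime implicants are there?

2

Round 0: 0000✓ 0011✓ 0100✓ 0101✓ 1000✓ 1010✓ 1011✓ 1101✓ 1110✓ 1111✓
Round 1: -000 -011 -101 0-00 010- 1-10✓ 1-11✓ 10-0 101-✓ 11-1 111-✓
Round 2: 1-1-
PIs = {-000, -011, -101, 0-00, 010-, 1-1-, 10-0, 11-1}
Coverage chart:
  m0: -000,0-00
  m3: -011 ←essential
  m4: 0-00,010-
  m5: -101,010-
  m8: -000,10-0
  m10: 1-1-,10-0
  m11: -011,1-1-
  m13: -101,11-1
  m14: 1-1- ←essential
  m15: 1-1-,11-1
Essential: -011, 1-1-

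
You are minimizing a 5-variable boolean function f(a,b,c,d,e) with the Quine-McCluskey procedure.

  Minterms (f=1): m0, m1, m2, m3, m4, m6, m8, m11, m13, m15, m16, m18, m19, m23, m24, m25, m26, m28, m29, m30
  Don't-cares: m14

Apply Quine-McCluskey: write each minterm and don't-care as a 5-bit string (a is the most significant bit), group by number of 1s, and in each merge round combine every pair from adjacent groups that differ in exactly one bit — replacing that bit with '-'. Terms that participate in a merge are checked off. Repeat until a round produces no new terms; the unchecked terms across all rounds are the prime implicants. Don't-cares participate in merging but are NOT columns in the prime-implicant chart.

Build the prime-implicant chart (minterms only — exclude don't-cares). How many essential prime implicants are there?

[col 0] 00000*, 00001*, 00010*, 00011*, 00100*, 00110*, 01000*, 01011*, 01101*, 01110*, 01111*, 10000*, 10010*, 10011*, 10111*, 11000*, 11001*, 11010*, 11100*, 11101*, 11110*
[col 1] -0000*, -0010*, -0011*, -1000*, -1101, -1110, 0-000*, 0-011, 0-110, 00-00*, 00-10*, 000-0*, 000-1*, 0000-*, 0001-*, 001-0*, 01-11, 011-1, 0111-, 1-000*, 1-010*, 10-11, 100-0*, 1001-*, 11-00*, 11-01*, 11-10*, 110-0*, 1100-*, 111-0*, 1110-*
[col 2] --000, -00-0, -001-, 00--0, 000--, 1-0-0, 11--0, 11-0-
Prime implicants: --000, -00-0, -001-, -1101, -1110, 0-011, 0-110, 00--0, 000--, 01-11, 011-1, 0111-, 1-0-0, 10-11, 11--0, 11-0-
PI chart (minterm → PIs covering it):
  0 | --000,-00-0,00--0,000--
  1 | 000--  (sole → essential)
  2 | -00-0,-001-,00--0,000--
  3 | -001-,0-011,000--
  4 | 00--0  (sole → essential)
  6 | 0-110,00--0
  8 | --000  (sole → essential)
  11 | 0-011,01-11
  13 | -1101,011-1
  15 | 01-11,011-1,0111-
  16 | --000,-00-0,1-0-0
  18 | -00-0,-001-,1-0-0
  19 | -001-,10-11
  23 | 10-11  (sole → essential)
  24 | --000,1-0-0,11--0,11-0-
  25 | 11-0-  (sole → essential)
  26 | 1-0-0,11--0
  28 | 11--0,11-0-
  29 | -1101,11-0-
  30 | -1110,11--0
Essential prime implicants: --000, 00--0, 000--, 10-11, 11-0-

5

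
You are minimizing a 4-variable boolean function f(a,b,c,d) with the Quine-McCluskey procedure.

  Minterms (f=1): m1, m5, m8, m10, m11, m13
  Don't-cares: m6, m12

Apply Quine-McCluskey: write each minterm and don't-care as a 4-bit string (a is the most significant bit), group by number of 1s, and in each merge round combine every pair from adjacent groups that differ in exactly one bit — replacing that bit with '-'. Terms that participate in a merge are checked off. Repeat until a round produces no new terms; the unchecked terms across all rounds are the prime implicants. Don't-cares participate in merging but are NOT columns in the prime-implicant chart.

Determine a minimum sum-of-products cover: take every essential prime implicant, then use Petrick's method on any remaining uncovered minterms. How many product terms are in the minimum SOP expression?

[col 0] 0001*, 0101*, 0110, 1000*, 1010*, 1011*, 1100*, 1101*
[col 1] -101, 0-01, 1-00, 10-0, 101-, 110-
Prime implicants: -101, 0-01, 0110, 1-00, 10-0, 101-, 110-
PI chart (minterm → PIs covering it):
  1 | 0-01  (sole → essential)
  5 | -101,0-01
  8 | 1-00,10-0
  10 | 10-0,101-
  11 | 101-  (sole → essential)
  13 | -101,110-
Essential prime implicants: 0-01, 101-
Petrick residual → -101, 1-00
Minimum SOP uses 4 PIs: bc'd + a'c'd + ac'd' + ab'c

4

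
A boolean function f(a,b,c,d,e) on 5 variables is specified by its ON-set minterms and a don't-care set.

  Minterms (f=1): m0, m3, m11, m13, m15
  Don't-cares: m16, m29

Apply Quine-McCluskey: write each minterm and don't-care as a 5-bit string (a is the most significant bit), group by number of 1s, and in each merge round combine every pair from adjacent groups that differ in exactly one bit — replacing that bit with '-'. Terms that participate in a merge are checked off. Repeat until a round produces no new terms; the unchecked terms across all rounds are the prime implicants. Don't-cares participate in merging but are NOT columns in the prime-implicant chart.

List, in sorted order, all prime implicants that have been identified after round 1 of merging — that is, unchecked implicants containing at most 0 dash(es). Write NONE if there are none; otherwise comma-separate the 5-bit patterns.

NONE

Round 0: 00000✓ 00011✓ 01011✓ 01101✓ 01111✓ 10000✓ 11101✓
Round 1: -0000 -1101 0-011 01-11 011-1
PIs = {-0000, -1101, 0-011, 01-11, 011-1}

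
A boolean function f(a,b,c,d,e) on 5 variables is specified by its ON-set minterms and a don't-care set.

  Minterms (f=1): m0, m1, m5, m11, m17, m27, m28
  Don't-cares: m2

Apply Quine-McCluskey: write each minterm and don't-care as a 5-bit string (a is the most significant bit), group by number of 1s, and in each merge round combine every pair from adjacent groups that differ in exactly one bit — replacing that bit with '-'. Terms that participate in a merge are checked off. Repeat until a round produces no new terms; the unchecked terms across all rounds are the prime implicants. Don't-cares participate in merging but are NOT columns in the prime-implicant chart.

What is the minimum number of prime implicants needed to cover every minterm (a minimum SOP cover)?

Round 0: 00000✓ 00001✓ 00010✓ 00101✓ 01011✓ 10001✓ 11011✓ 11100
Round 1: -0001 -1011 00-01 000-0 0000-
PIs = {-0001, -1011, 00-01, 000-0, 0000-, 11100}
Coverage chart:
  m0: 000-0,0000-
  m1: -0001,00-01,0000-
  m5: 00-01 ←essential
  m11: -1011 ←essential
  m17: -0001 ←essential
  m27: -1011 ←essential
  m28: 11100 ←essential
Essential: -0001, -1011, 00-01, 11100
Petrick residual → 000-0
Min cover (5 terms): b'c'd'e + bc'de + a'b'd'e + a'b'c'e' + abcd'e'

5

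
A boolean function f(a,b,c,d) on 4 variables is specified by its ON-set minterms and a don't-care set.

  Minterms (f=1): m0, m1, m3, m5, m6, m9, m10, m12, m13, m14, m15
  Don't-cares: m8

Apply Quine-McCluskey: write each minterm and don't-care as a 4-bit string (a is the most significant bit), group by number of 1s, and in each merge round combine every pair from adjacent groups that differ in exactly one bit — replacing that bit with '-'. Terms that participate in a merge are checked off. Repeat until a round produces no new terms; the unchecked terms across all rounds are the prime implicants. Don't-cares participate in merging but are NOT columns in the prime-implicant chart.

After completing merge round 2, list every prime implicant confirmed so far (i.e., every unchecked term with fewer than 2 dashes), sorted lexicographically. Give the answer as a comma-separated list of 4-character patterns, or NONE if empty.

-110, 00-1

Round 0: 0000✓ 0001✓ 0011✓ 0101✓ 0110✓ 1000✓ 1001✓ 1010✓ 1100✓ 1101✓ 1110✓ 1111✓
Round 1: -000✓ -001✓ -101✓ -110 0-01✓ 00-1 000-✓ 1-00✓ 1-01✓ 1-10✓ 10-0✓ 100-✓ 11-0✓ 11-1✓ 110-✓ 111-✓
Round 2: --01 -00- 1--0 1-0- 11--
PIs = {--01, -00-, -110, 00-1, 1--0, 1-0-, 11--}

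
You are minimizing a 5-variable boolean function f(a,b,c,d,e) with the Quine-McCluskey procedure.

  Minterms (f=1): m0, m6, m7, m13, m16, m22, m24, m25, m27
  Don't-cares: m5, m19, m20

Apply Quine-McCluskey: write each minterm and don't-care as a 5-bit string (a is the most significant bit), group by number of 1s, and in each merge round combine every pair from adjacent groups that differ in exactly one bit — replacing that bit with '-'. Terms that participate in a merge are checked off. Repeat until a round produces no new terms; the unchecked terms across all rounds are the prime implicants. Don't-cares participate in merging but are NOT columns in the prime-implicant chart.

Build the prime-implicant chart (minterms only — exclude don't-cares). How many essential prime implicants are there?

2

[col 0] 00000*, 00101*, 00110*, 00111*, 01101*, 10000*, 10011*, 10100*, 10110*, 11000*, 11001*, 11011*
[col 1] -0000, -0110, 0-101, 001-1, 0011-, 1-000, 1-011, 10-00, 101-0, 110-1, 1100-
Prime implicants: -0000, -0110, 0-101, 001-1, 0011-, 1-000, 1-011, 10-00, 101-0, 110-1, 1100-
PI chart (minterm → PIs covering it):
  0 | -0000  (sole → essential)
  6 | -0110,0011-
  7 | 001-1,0011-
  13 | 0-101  (sole → essential)
  16 | -0000,1-000,10-00
  22 | -0110,101-0
  24 | 1-000,1100-
  25 | 110-1,1100-
  27 | 1-011,110-1
Essential prime implicants: -0000, 0-101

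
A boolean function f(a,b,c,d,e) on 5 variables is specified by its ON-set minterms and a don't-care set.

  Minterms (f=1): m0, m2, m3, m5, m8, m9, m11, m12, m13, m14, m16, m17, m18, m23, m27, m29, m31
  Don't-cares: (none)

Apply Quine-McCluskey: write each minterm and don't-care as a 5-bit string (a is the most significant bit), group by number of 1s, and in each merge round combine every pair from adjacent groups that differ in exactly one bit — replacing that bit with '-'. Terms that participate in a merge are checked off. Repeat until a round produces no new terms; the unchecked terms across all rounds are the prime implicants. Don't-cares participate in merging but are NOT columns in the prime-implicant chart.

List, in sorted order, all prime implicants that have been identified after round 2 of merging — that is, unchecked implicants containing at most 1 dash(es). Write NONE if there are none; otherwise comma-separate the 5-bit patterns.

-1011, -1101, 0-000, 0-011, 0-101, 0001-, 010-1, 011-0, 1-111, 1000-, 11-11, 111-1

Round 0: 00000✓ 00010✓ 00011✓ 00101✓ 01000✓ 01001✓ 01011✓ 01100✓ 01101✓ 01110✓ 10000✓ 10001✓ 10010✓ 10111✓ 11011✓ 11101✓ 11111✓
Round 1: -0000✓ -0010✓ -1011 -1101 0-000 0-011 0-101 000-0✓ 0001- 01-00✓ 01-01✓ 010-1 0100-✓ 011-0 0110-✓ 1-111 100-0✓ 1000- 11-11 111-1
Round 2: -00-0 01-0-
PIs = {-00-0, -1011, -1101, 0-000, 0-011, 0-101, 0001-, 01-0-, 010-1, 011-0, 1-111, 1000-, 11-11, 111-1}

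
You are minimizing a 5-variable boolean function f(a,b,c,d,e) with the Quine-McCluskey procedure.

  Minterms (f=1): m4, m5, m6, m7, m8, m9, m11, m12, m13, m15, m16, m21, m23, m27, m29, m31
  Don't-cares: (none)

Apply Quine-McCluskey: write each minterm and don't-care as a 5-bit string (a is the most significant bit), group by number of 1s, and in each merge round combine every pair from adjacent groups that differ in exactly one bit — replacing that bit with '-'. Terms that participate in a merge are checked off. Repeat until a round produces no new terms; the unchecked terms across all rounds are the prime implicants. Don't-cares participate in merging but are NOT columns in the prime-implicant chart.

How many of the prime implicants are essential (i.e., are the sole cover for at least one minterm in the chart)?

[col 0] 00100*, 00101*, 00110*, 00111*, 01000*, 01001*, 01011*, 01100*, 01101*, 01111*, 10000, 10101*, 10111*, 11011*, 11101*, 11111*
[col 1] -0101*, -0111*, -1011*, -1101*, -1111*, 0-100*, 0-101*, 0-111*, 001-0*, 001-1*, 0010-*, 0011-*, 01-00*, 01-01*, 01-11*, 010-1*, 0100-*, 011-1*, 0110-*, 1-101*, 1-111*, 101-1*, 11-11*, 111-1*
[col 2] --101*, --111*, -01-1*, -1-11, -11-1*, 0-1-1*, 0-10-, 001--, 01--1, 01-0-, 1-1-1*
[col 3] --1-1
Prime implicants: --1-1, -1-11, 0-10-, 001--, 01--1, 01-0-, 10000
PI chart (minterm → PIs covering it):
  4 | 0-10-,001--
  5 | --1-1,0-10-,001--
  6 | 001--  (sole → essential)
  7 | --1-1,001--
  8 | 01-0-  (sole → essential)
  9 | 01--1,01-0-
  11 | -1-11,01--1
  12 | 0-10-,01-0-
  13 | --1-1,0-10-,01--1,01-0-
  15 | --1-1,-1-11,01--1
  16 | 10000  (sole → essential)
  21 | --1-1  (sole → essential)
  23 | --1-1  (sole → essential)
  27 | -1-11  (sole → essential)
  29 | --1-1  (sole → essential)
  31 | --1-1,-1-11
Essential prime implicants: --1-1, -1-11, 001--, 01-0-, 10000

5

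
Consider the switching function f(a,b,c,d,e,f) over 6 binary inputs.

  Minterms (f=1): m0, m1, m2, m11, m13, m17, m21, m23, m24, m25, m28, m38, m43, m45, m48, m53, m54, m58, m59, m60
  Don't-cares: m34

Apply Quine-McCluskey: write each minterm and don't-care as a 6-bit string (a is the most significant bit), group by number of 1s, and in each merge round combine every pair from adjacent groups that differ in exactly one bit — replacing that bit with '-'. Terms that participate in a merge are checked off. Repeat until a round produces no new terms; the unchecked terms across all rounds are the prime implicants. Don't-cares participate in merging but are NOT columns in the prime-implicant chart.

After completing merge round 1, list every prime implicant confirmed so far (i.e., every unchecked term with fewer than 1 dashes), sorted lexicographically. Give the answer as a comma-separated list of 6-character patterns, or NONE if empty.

size-2^0 implicants → 000000(✓)  000001(✓)  000010(✓)  001011(✓)  001101(✓)  010001(✓)  010101(✓)  010111(✓)  011000(✓)  011001(✓)  011100(✓)  100010(✓)  100110(✓)  101011(✓)  101101(✓)  110000  110101(✓)  110110(✓)  111010(✓)  111011(✓)  111100(✓)
size-2^1 implicants → -00010  -01011  -01101  -10101  -11100  0-0001  0000-0  00000-  01-001  010-01  0101-1  011-00  01100-  1-0110  1-1011  100-10  11101-
Unchecked terms (primes): -00010, -01011, -01101, -10101, -11100, 0-0001, 0000-0, 00000-, 01-001, 010-01, 0101-1, 011-00, 01100-, 1-0110, 1-1011, 100-10, 110000, 11101-

110000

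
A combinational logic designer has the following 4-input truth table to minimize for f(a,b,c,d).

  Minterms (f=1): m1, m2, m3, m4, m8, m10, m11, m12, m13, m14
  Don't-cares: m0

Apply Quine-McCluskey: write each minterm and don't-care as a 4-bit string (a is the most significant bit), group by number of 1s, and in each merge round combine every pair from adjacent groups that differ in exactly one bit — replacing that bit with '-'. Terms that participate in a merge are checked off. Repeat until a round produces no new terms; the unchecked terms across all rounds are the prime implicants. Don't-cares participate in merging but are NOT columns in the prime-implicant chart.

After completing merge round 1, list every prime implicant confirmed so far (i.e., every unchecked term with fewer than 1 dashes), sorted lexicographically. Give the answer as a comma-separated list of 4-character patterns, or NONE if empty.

Round 0: 0000✓ 0001✓ 0010✓ 0011✓ 0100✓ 1000✓ 1010✓ 1011✓ 1100✓ 1101✓ 1110✓
Round 1: -000✓ -010✓ -011✓ -100✓ 0-00✓ 00-0✓ 00-1✓ 000-✓ 001-✓ 1-00✓ 1-10✓ 10-0✓ 101-✓ 11-0✓ 110-
Round 2: --00 -0-0 -01- 00-- 1--0
PIs = {--00, -0-0, -01-, 00--, 1--0, 110-}

NONE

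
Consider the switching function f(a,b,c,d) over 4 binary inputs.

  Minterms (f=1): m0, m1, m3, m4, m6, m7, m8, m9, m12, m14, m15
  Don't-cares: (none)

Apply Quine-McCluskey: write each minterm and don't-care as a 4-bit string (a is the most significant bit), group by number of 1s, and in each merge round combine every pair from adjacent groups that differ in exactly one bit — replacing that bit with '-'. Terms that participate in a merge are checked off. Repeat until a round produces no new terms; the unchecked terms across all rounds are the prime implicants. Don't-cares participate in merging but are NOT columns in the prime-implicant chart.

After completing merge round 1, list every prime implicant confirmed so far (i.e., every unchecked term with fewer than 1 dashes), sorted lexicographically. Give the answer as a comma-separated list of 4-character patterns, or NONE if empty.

Round 0: 0000✓ 0001✓ 0011✓ 0100✓ 0110✓ 0111✓ 1000✓ 1001✓ 1100✓ 1110✓ 1111✓
Round 1: -000✓ -001✓ -100✓ -110✓ -111✓ 0-00✓ 0-11 00-1 000-✓ 01-0✓ 011-✓ 1-00✓ 100-✓ 11-0✓ 111-✓
Round 2: --00 -00- -1-0 -11-
PIs = {--00, -00-, -1-0, -11-, 0-11, 00-1}

NONE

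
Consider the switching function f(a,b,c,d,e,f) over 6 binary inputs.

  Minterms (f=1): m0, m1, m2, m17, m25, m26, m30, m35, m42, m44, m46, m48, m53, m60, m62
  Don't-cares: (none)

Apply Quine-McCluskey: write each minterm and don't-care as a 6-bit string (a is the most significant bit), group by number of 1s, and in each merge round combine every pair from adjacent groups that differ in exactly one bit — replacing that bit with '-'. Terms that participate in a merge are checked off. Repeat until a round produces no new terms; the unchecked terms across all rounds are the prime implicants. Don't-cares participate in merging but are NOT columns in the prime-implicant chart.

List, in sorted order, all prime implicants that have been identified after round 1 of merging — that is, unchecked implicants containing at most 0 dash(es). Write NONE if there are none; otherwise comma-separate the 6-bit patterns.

size-2^0 implicants → 000000(✓)  000001(✓)  000010(✓)  010001(✓)  011001(✓)  011010(✓)  011110(✓)  100011  101010(✓)  101100(✓)  101110(✓)  110000  110101  111100(✓)  111110(✓)
size-2^1 implicants → -11110  0-0001  0000-0  00000-  01-001  011-10  1-1100(✓)  1-1110(✓)  101-10  1011-0(✓)  1111-0(✓)
size-2^2 implicants → 1-11-0
Unchecked terms (primes): -11110, 0-0001, 0000-0, 00000-, 01-001, 011-10, 1-11-0, 100011, 101-10, 110000, 110101

100011, 110000, 110101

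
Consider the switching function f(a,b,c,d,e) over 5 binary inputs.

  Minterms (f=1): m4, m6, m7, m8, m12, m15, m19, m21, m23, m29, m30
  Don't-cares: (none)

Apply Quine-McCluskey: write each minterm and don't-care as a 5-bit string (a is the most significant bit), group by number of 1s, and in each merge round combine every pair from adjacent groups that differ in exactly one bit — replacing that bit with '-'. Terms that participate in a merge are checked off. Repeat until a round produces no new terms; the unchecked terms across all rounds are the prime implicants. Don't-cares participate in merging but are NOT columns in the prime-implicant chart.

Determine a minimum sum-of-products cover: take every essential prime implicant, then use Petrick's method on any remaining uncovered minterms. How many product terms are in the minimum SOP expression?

Round 0: 00100✓ 00110✓ 00111✓ 01000✓ 01100✓ 01111✓ 10011✓ 10101✓ 10111✓ 11101✓ 11110
Round 1: -0111 0-100 0-111 001-0 0011- 01-00 1-101 10-11 101-1
PIs = {-0111, 0-100, 0-111, 001-0, 0011-, 01-00, 1-101, 10-11, 101-1, 11110}
Coverage chart:
  m4: 0-100,001-0
  m6: 001-0,0011-
  m7: -0111,0-111,0011-
  m8: 01-00 ←essential
  m12: 0-100,01-00
  m15: 0-111 ←essential
  m19: 10-11 ←essential
  m21: 1-101,101-1
  m23: -0111,10-11,101-1
  m29: 1-101 ←essential
  m30: 11110 ←essential
Essential: 0-111, 01-00, 1-101, 10-11, 11110
Petrick residual → 001-0
Min cover (6 terms): a'cde + a'b'ce' + a'bd'e' + acd'e + ab'de + abcde'

6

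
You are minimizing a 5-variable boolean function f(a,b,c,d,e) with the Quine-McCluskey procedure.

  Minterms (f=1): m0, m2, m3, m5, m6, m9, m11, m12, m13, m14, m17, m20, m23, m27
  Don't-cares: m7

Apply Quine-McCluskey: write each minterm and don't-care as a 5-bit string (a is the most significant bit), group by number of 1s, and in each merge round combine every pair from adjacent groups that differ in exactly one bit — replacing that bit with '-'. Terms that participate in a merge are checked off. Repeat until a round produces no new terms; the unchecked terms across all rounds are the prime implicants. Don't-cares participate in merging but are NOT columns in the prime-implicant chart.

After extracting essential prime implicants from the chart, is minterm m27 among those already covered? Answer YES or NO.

YES

size-2^0 implicants → 00000(✓)  00010(✓)  00011(✓)  00101(✓)  00110(✓)  00111(✓)  01001(✓)  01011(✓)  01100(✓)  01101(✓)  01110(✓)  10001  10100  10111(✓)  11011(✓)
size-2^1 implicants → -0111  -1011  0-011  0-101  0-110  00-10(✓)  00-11(✓)  000-0  0001-(✓)  001-1  0011-(✓)  01-01  010-1  011-0  0110-
size-2^2 implicants → 00-1-
Unchecked terms (primes): -0111, -1011, 0-011, 0-101, 0-110, 00-1-, 000-0, 001-1, 01-01, 010-1, 011-0, 0110-, 10001, 10100
Minterm coverage:
  m0 ⊆ 000-0 [E]
  m2 ⊆ 00-1-,000-0
  m3 ⊆ 0-011,00-1-
  m5 ⊆ 0-101,001-1
  m6 ⊆ 0-110,00-1-
  m9 ⊆ 01-01,010-1
  m11 ⊆ -1011,0-011,010-1
  m12 ⊆ 011-0,0110-
  m13 ⊆ 0-101,01-01,0110-
  m14 ⊆ 0-110,011-0
  m17 ⊆ 10001 [E]
  m20 ⊆ 10100 [E]
  m23 ⊆ -0111 [E]
  m27 ⊆ -1011 [E]
E = {-0111, -1011, 000-0, 10001, 10100}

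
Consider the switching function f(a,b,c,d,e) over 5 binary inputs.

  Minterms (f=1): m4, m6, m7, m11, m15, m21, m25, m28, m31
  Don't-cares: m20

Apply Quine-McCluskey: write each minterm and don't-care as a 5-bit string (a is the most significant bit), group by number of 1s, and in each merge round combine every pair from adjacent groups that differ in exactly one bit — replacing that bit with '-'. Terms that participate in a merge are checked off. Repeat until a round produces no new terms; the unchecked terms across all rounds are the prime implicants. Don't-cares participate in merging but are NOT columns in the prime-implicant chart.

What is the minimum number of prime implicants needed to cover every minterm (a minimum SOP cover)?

size-2^0 implicants → 00100(✓)  00110(✓)  00111(✓)  01011(✓)  01111(✓)  10100(✓)  10101(✓)  11001  11100(✓)  11111(✓)
size-2^1 implicants → -0100  -1111  0-111  001-0  0011-  01-11  1-100  1010-
Unchecked terms (primes): -0100, -1111, 0-111, 001-0, 0011-, 01-11, 1-100, 1010-, 11001
Minterm coverage:
  m4 ⊆ -0100,001-0
  m6 ⊆ 001-0,0011-
  m7 ⊆ 0-111,0011-
  m11 ⊆ 01-11 [E]
  m15 ⊆ -1111,0-111,01-11
  m21 ⊆ 1010- [E]
  m25 ⊆ 11001 [E]
  m28 ⊆ 1-100 [E]
  m31 ⊆ -1111 [E]
E = {-1111, 01-11, 1-100, 1010-, 11001}
Petrick residual → -0100, 0011-
Cover = b'cd'e' + bcde + a'b'cd + a'bde + acd'e' + ab'cd' + abc'd'e  |cover|=7

7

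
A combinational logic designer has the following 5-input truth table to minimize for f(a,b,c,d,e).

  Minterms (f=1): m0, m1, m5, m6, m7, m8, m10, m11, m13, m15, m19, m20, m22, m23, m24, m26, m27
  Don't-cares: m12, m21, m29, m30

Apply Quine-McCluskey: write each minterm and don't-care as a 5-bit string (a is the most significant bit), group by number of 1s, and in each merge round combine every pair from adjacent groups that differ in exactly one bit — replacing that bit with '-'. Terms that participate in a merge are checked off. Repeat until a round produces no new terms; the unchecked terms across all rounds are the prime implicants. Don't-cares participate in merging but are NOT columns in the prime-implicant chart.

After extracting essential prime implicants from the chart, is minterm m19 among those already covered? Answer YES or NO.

NO

Round 0: 00000✓ 00001✓ 00101✓ 00110✓ 00111✓ 01000✓ 01010✓ 01011✓ 01100✓ 01101✓ 01111✓ 10011✓ 10100✓ 10101✓ 10110✓ 10111✓ 11000✓ 11010✓ 11011✓ 11101✓ 11110✓
Round 1: -0101✓ -0110✓ -0111✓ -1000✓ -1010✓ -1011✓ -1101✓ 0-000 0-101✓ 0-111✓ 00-01 0000- 001-1✓ 0011-✓ 01-00 01-11 010-0✓ 0101-✓ 011-1✓ 0110- 1-011 1-101✓ 1-110 10-11 101-0✓ 101-1✓ 1010-✓ 1011-✓ 11-10 110-0✓ 1101-✓
Round 2: --101 -01-1 -011- -10-0 -101- 0-1-1 101--
PIs = {--101, -01-1, -011-, -10-0, -101-, 0-000, 0-1-1, 00-01, 0000-, 01-00, 01-11, 0110-, 1-011, 1-110, 10-11, 101--, 11-10}
Coverage chart:
  m0: 0-000,0000-
  m1: 00-01,0000-
  m5: --101,-01-1,0-1-1,00-01
  m6: -011- ←essential
  m7: -01-1,-011-,0-1-1
  m8: -10-0,0-000,01-00
  m10: -10-0,-101-
  m11: -101-,01-11
  m13: --101,0-1-1,0110-
  m15: 0-1-1,01-11
  m19: 1-011,10-11
  m20: 101-- ←essential
  m22: -011-,1-110,101--
  m23: -01-1,-011-,10-11,101--
  m24: -10-0 ←essential
  m26: -10-0,-101-,11-10
  m27: -101-,1-011
Essential: -011-, -10-0, 101--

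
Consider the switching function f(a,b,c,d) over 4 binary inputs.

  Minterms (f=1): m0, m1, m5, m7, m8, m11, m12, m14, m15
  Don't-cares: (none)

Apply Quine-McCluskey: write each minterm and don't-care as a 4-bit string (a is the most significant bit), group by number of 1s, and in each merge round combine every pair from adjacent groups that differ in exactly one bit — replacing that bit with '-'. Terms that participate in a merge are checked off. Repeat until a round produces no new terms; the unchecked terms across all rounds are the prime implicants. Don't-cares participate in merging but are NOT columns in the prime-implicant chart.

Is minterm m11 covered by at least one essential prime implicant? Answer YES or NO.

YES

Round 0: 0000✓ 0001✓ 0101✓ 0111✓ 1000✓ 1011✓ 1100✓ 1110✓ 1111✓
Round 1: -000 -111 0-01 000- 01-1 1-00 1-11 11-0 111-
PIs = {-000, -111, 0-01, 000-, 01-1, 1-00, 1-11, 11-0, 111-}
Coverage chart:
  m0: -000,000-
  m1: 0-01,000-
  m5: 0-01,01-1
  m7: -111,01-1
  m8: -000,1-00
  m11: 1-11 ←essential
  m12: 1-00,11-0
  m14: 11-0,111-
  m15: -111,1-11,111-
Essential: 1-11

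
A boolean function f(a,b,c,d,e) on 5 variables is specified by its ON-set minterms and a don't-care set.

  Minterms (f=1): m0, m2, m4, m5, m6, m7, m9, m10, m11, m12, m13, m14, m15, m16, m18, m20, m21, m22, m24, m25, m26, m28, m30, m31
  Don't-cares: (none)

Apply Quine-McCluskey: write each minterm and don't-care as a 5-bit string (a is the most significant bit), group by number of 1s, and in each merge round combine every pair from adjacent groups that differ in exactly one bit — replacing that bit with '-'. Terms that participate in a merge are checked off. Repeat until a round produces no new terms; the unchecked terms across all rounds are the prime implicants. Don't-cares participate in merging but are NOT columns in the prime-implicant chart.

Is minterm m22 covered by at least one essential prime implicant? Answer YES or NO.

YES

[col 0] 00000*, 00010*, 00100*, 00101*, 00110*, 00111*, 01001*, 01010*, 01011*, 01100*, 01101*, 01110*, 01111*, 10000*, 10010*, 10100*, 10101*, 10110*, 11000*, 11001*, 11010*, 11100*, 11110*, 11111*
[col 1] -0000*, -0010*, -0100*, -0101*, -0110*, -1001, -1010*, -1100*, -1110*, -1111*, 0-010*, 0-100*, 0-101*, 0-110*, 0-111*, 00-00*, 00-10*, 000-0*, 001-0*, 001-1*, 0010-*, 0011-*, 01-01*, 01-10*, 01-11*, 010-1*, 0101-*, 011-0*, 011-1*, 0110-*, 0111-*, 1-000*, 1-010*, 1-100*, 1-110*, 10-00*, 10-10*, 100-0*, 101-0*, 1010-*, 11-00*, 11-10*, 110-0*, 1100-, 111-0*, 1111-*
[col 2] --010*, --100*, --110*, -0-00*, -0-10*, -00-0*, -01-0*, -010-, -1-10*, -11-0*, -111-, 0--10*, 0-1-0*, 0-1-1*, 0-10-*, 0-11-*, 00--0*, 001--*, 01--1, 01-1-, 011--*, 1--00*, 1--10*, 1-0-0*, 1-1-0*, 10--0*, 11--0*
[col 3] ---10, --1-0, -0--0, 0-1--, 1---0
Prime implicants: ---10, --1-0, -0--0, -010-, -1001, -111-, 0-1--, 01--1, 01-1-, 1---0, 1100-
PI chart (minterm → PIs covering it):
  0 | -0--0  (sole → essential)
  2 | ---10,-0--0
  4 | --1-0,-0--0,-010-,0-1--
  5 | -010-,0-1--
  6 | ---10,--1-0,-0--0,0-1--
  7 | 0-1--  (sole → essential)
  9 | -1001,01--1
  10 | ---10,01-1-
  11 | 01--1,01-1-
  12 | --1-0,0-1--
  13 | 0-1--,01--1
  14 | ---10,--1-0,-111-,0-1--,01-1-
  15 | -111-,0-1--,01--1,01-1-
  16 | -0--0,1---0
  18 | ---10,-0--0,1---0
  20 | --1-0,-0--0,-010-,1---0
  21 | -010-  (sole → essential)
  22 | ---10,--1-0,-0--0,1---0
  24 | 1---0,1100-
  25 | -1001,1100-
  26 | ---10,1---0
  28 | --1-0,1---0
  30 | ---10,--1-0,-111-,1---0
  31 | -111-  (sole → essential)
Essential prime implicants: -0--0, -010-, -111-, 0-1--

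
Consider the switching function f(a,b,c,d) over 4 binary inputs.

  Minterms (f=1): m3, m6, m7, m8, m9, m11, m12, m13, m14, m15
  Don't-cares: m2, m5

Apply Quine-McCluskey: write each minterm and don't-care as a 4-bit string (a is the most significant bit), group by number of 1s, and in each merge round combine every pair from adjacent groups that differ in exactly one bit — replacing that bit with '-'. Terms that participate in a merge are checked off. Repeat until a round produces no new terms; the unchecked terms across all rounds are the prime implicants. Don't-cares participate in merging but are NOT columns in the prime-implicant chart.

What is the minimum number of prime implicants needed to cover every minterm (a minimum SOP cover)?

size-2^0 implicants → 0010(✓)  0011(✓)  0101(✓)  0110(✓)  0111(✓)  1000(✓)  1001(✓)  1011(✓)  1100(✓)  1101(✓)  1110(✓)  1111(✓)
size-2^1 implicants → -011(✓)  -101(✓)  -110(✓)  -111(✓)  0-10(✓)  0-11(✓)  001-(✓)  01-1(✓)  011-(✓)  1-00(✓)  1-01(✓)  1-11(✓)  10-1(✓)  100-(✓)  11-0(✓)  11-1(✓)  110-(✓)  111-(✓)
size-2^2 implicants → --11  -1-1  -11-  0-1-  1--1  1-0-  11--
Unchecked terms (primes): --11, -1-1, -11-, 0-1-, 1--1, 1-0-, 11--
Minterm coverage:
  m3 ⊆ --11,0-1-
  m6 ⊆ -11-,0-1-
  m7 ⊆ --11,-1-1,-11-,0-1-
  m8 ⊆ 1-0- [E]
  m9 ⊆ 1--1,1-0-
  m11 ⊆ --11,1--1
  m12 ⊆ 1-0-,11--
  m13 ⊆ -1-1,1--1,1-0-,11--
  m14 ⊆ -11-,11--
  m15 ⊆ --11,-1-1,-11-,1--1,11--
E = {1-0-}
Petrick residual → --11, -11-
Cover = cd + bc + ac'  |cover|=3

3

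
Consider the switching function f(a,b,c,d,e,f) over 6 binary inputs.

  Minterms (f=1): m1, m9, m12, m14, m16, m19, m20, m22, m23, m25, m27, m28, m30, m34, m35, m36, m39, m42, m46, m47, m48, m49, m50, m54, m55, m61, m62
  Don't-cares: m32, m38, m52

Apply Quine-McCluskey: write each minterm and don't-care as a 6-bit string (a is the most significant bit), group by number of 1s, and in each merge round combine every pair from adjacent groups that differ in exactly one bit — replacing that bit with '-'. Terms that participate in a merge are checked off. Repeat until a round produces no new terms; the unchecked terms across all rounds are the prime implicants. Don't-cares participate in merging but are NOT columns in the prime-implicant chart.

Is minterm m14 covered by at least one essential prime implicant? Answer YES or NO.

[col 0] 000001*, 001001*, 001100*, 001110*, 010000*, 010011*, 010100*, 010110*, 010111*, 011001*, 011011*, 011100*, 011110*, 100000*, 100010*, 100011*, 100100*, 100110*, 100111*, 101010*, 101110*, 101111*, 110000*, 110001*, 110010*, 110100*, 110110*, 110111*, 111101, 111110*
[col 1] -01110*, -10000*, -10100*, -10110*, -10111*, -11110*, 0-1001, 0-1100*, 0-1110*, 00-001, 0011-0*, 01-011, 01-100*, 01-110*, 010-00*, 010-11, 0101-0*, 01011-*, 0110-1, 0111-0*, 1-0000*, 1-0010*, 1-0100*, 1-0110*, 1-0111*, 1-1110*, 10-010*, 10-110*, 10-111*, 100-00*, 100-10*, 100-11*, 1000-0*, 10001-*, 1001-0*, 10011-*, 101-10*, 10111-*, 11-110*, 110-00*, 110-10*, 1100-0*, 11000-, 1101-0*, 11011-*
[col 2] --1110, -1-110, -10-00, -101-0, -1011-, 0-11-0, 01-1-0, 1--110, 1-0-00*, 1-0-10*, 1-00-0*, 1-01-0*, 1-011-, 10--10, 10-11-, 100--0*, 100-1-, 110--0*
[col 3] 1-0--0
Prime implicants: --1110, -1-110, -10-00, -101-0, -1011-, 0-1001, 0-11-0, 00-001, 01-011, 01-1-0, 010-11, 0110-1, 1--110, 1-0--0, 1-011-, 10--10, 10-11-, 100-1-, 11000-, 111101
PI chart (minterm → PIs covering it):
  1 | 00-001  (sole → essential)
  9 | 0-1001,00-001
  12 | 0-11-0  (sole → essential)
  14 | --1110,0-11-0
  16 | -10-00  (sole → essential)
  19 | 01-011,010-11
  20 | -10-00,-101-0,01-1-0
  22 | -1-110,-101-0,-1011-,01-1-0
  23 | -1011-,010-11
  25 | 0-1001,0110-1
  27 | 01-011,0110-1
  28 | 0-11-0,01-1-0
  30 | --1110,-1-110,0-11-0,01-1-0
  34 | 1-0--0,10--10,100-1-
  35 | 100-1-  (sole → essential)
  36 | 1-0--0  (sole → essential)
  39 | 1-011-,10-11-,100-1-
  42 | 10--10  (sole → essential)
  46 | --1110,1--110,10--10,10-11-
  47 | 10-11-  (sole → essential)
  48 | -10-00,1-0--0,11000-
  49 | 11000-  (sole → essential)
  50 | 1-0--0  (sole → essential)
  54 | -1-110,-101-0,-1011-,1--110,1-0--0,1-011-
  55 | -1011-,1-011-
  61 | 111101  (sole → essential)
  62 | --1110,-1-110,1--110
Essential prime implicants: -10-00, 0-11-0, 00-001, 1-0--0, 10--10, 10-11-, 100-1-, 11000-, 111101

YES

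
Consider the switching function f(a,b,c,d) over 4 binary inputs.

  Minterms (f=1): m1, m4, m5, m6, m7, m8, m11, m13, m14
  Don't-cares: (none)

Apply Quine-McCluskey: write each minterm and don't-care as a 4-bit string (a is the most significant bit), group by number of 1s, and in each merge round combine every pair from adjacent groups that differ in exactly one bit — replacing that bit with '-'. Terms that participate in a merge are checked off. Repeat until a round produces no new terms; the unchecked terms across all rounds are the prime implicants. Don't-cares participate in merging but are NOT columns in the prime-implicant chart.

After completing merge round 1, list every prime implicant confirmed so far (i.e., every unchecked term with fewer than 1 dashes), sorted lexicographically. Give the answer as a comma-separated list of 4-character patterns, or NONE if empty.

[col 0] 0001*, 0100*, 0101*, 0110*, 0111*, 1000, 1011, 1101*, 1110*
[col 1] -101, -110, 0-01, 01-0*, 01-1*, 010-*, 011-*
[col 2] 01--
Prime implicants: -101, -110, 0-01, 01--, 1000, 1011

1000, 1011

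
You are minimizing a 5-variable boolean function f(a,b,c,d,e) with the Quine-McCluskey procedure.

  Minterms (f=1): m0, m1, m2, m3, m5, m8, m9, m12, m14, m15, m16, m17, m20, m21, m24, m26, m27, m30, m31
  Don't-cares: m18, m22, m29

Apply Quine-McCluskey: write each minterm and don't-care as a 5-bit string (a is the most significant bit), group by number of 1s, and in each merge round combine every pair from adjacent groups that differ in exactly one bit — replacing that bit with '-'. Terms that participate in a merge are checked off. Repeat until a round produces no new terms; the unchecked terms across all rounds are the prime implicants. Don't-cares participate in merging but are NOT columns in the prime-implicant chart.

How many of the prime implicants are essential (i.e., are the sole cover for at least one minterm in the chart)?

[col 0] 00000*, 00001*, 00010*, 00011*, 00101*, 01000*, 01001*, 01100*, 01110*, 01111*, 10000*, 10001*, 10010*, 10100*, 10101*, 10110*, 11000*, 11010*, 11011*, 11101*, 11110*, 11111*
[col 1] -0000*, -0001*, -0010*, -0101*, -1000*, -1110*, -1111*, 0-000*, 0-001*, 00-01*, 000-0*, 000-1*, 0000-*, 0001-*, 01-00, 0100-*, 011-0, 0111-*, 1-000*, 1-010*, 1-101, 1-110*, 10-00*, 10-01*, 10-10*, 100-0*, 1000-*, 101-0*, 1010-*, 11-10*, 11-11*, 110-0*, 1101-*, 111-1, 1111-*
[col 2] --000, -0-01, -00-0, -000-, -111-, 0-00-, 000--, 1--10, 1-0-0, 10--0, 10-0-, 11-1-
Prime implicants: --000, -0-01, -00-0, -000-, -111-, 0-00-, 000--, 01-00, 011-0, 1--10, 1-0-0, 1-101, 10--0, 10-0-, 11-1-, 111-1
PI chart (minterm → PIs covering it):
  0 | --000,-00-0,-000-,0-00-,000--
  1 | -0-01,-000-,0-00-,000--
  2 | -00-0,000--
  3 | 000--  (sole → essential)
  5 | -0-01  (sole → essential)
  8 | --000,0-00-,01-00
  9 | 0-00-  (sole → essential)
  12 | 01-00,011-0
  14 | -111-,011-0
  15 | -111-  (sole → essential)
  16 | --000,-00-0,-000-,1-0-0,10--0,10-0-
  17 | -0-01,-000-,10-0-
  20 | 10--0,10-0-
  21 | -0-01,1-101,10-0-
  24 | --000,1-0-0
  26 | 1--10,1-0-0,11-1-
  27 | 11-1-  (sole → essential)
  30 | -111-,1--10,11-1-
  31 | -111-,11-1-,111-1
Essential prime implicants: -0-01, -111-, 0-00-, 000--, 11-1-

5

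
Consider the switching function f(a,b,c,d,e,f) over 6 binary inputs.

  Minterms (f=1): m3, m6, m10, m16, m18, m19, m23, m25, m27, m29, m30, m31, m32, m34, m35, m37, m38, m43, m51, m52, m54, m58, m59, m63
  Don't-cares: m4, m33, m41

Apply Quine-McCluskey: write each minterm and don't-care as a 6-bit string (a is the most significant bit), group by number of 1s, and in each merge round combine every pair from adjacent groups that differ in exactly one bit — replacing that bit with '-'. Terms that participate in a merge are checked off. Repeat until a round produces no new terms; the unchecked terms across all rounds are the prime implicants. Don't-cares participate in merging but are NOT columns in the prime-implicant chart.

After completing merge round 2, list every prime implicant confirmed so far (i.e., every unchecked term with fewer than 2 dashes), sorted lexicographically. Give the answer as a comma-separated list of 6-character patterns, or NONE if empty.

-00110, 0001-0, 001010, 0100-0, 01001-, 01111-, 1-0110, 100-01, 100-10, 1101-0, 11101-

Round 0: 000011✓ 000100✓ 000110✓ 001010 010000✓ 010010✓ 010011✓ 010111✓ 011001✓ 011011✓ 011101✓ 011110✓ 011111✓ 100000✓ 100001✓ 100010✓ 100011✓ 100101✓ 100110✓ 101001✓ 101011✓ 110011✓ 110100✓ 110110✓ 111010✓ 111011✓ 111111✓
Round 1: -00011✓ -00110 -10011✓ -11011✓ -11111✓ 0-0011✓ 0001-0 01-011✓ 01-111✓ 010-11✓ 0100-0 01001- 011-01✓ 011-11✓ 0110-1✓ 0111-1✓ 01111- 1-0011✓ 1-0110 1-1011✓ 10-001✓ 10-011✓ 100-01 100-10 1000-0✓ 1000-1✓ 10000-✓ 10001-✓ 1010-1✓ 11-011✓ 1101-0 111-11✓ 11101-
Round 2: --0011 -1-011 -11-11 01--11 011--1 1--011 10-0-1 1000--
PIs = {--0011, -00110, -1-011, -11-11, 0001-0, 001010, 01--11, 0100-0, 01001-, 011--1, 01111-, 1--011, 1-0110, 10-0-1, 100-01, 100-10, 1000--, 1101-0, 11101-}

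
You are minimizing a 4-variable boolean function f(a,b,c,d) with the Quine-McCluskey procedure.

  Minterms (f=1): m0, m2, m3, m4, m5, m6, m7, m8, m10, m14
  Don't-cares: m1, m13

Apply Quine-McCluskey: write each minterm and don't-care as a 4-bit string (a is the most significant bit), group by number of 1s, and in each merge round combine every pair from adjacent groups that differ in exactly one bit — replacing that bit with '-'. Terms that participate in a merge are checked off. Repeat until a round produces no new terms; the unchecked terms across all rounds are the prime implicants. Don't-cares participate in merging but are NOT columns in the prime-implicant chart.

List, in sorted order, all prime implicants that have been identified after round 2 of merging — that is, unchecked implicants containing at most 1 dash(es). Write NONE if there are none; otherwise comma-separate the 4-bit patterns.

-101

Round 0: 0000✓ 0001✓ 0010✓ 0011✓ 0100✓ 0101✓ 0110✓ 0111✓ 1000✓ 1010✓ 1101✓ 1110✓
Round 1: -000✓ -010✓ -101 -110✓ 0-00✓ 0-01✓ 0-10✓ 0-11✓ 00-0✓ 00-1✓ 000-✓ 001-✓ 01-0✓ 01-1✓ 010-✓ 011-✓ 1-10✓ 10-0✓
Round 2: --10 -0-0 0--0✓ 0--1✓ 0-0-✓ 0-1-✓ 00--✓ 01--✓
Round 3: 0---
PIs = {--10, -0-0, -101, 0---}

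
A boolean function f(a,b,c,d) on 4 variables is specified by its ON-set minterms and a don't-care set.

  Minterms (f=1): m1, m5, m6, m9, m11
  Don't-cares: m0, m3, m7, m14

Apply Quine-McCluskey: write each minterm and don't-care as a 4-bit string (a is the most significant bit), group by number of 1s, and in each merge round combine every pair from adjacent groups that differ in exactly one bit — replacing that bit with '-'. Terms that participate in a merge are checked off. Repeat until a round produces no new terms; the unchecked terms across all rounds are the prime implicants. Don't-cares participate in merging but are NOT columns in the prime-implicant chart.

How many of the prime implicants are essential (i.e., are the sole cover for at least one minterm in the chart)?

2

Round 0: 0000✓ 0001✓ 0011✓ 0101✓ 0110✓ 0111✓ 1001✓ 1011✓ 1110✓
Round 1: -001✓ -011✓ -110 0-01✓ 0-11✓ 00-1✓ 000- 01-1✓ 011- 10-1✓
Round 2: -0-1 0--1
PIs = {-0-1, -110, 0--1, 000-, 011-}
Coverage chart:
  m1: -0-1,0--1,000-
  m5: 0--1 ←essential
  m6: -110,011-
  m9: -0-1 ←essential
  m11: -0-1 ←essential
Essential: -0-1, 0--1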